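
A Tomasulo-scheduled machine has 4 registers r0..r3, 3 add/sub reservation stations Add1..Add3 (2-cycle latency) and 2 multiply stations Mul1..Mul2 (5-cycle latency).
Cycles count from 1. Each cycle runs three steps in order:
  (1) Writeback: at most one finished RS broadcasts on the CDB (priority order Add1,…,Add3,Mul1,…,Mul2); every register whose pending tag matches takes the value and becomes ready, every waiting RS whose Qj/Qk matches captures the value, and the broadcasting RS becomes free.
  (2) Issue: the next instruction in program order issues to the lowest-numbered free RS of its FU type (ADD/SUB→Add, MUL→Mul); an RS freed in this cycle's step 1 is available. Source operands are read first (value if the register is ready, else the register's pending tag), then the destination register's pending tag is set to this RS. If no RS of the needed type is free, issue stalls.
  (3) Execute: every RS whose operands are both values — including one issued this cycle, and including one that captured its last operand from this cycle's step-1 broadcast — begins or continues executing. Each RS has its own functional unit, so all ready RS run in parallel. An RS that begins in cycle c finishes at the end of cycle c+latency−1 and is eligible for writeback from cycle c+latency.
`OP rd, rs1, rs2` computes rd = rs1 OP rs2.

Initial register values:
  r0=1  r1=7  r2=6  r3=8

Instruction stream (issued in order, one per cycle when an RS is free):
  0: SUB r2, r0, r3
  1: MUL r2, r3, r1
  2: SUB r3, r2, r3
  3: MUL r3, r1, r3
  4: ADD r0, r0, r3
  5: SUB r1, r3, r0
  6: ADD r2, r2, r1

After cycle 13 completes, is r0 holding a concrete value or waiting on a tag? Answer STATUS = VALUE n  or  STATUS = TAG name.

STATUS = TAG Add2

  c1: issue SUB r2<-Add1  regs: r0:1,r1:7,r2:Add1,r3:8
  c2: issue MUL r2<-Mul1  regs: r0:1,r1:7,r2:Mul1,r3:8
  c3: CDB Add1=-7; issue SUB r3<-Add1  regs: r0:1,r1:7,r2:Mul1,r3:Add1
  c4: issue MUL r3<-Mul2  regs: r0:1,r1:7,r2:Mul1,r3:Mul2
  c5: issue ADD r0<-Add2  regs: r0:Add2,r1:7,r2:Mul1,r3:Mul2
  c6: issue SUB r1<-Add3  regs: r0:Add2,r1:Add3,r2:Mul1,r3:Mul2
  c7: CDB Mul1=56; stall  regs: r0:Add2,r1:Add3,r2:56,r3:Mul2
  c8: stall  regs: r0:Add2,r1:Add3,r2:56,r3:Mul2
  c9: CDB Add1=48; issue ADD r2<-Add1  regs: r0:Add2,r1:Add3,r2:Add1,r3:Mul2
  c10: -  regs: r0:Add2,r1:Add3,r2:Add1,r3:Mul2
  c11: -  regs: r0:Add2,r1:Add3,r2:Add1,r3:Mul2
  c12: -  regs: r0:Add2,r1:Add3,r2:Add1,r3:Mul2
  c13: -  regs: r0:Add2,r1:Add3,r2:Add1,r3:Mul2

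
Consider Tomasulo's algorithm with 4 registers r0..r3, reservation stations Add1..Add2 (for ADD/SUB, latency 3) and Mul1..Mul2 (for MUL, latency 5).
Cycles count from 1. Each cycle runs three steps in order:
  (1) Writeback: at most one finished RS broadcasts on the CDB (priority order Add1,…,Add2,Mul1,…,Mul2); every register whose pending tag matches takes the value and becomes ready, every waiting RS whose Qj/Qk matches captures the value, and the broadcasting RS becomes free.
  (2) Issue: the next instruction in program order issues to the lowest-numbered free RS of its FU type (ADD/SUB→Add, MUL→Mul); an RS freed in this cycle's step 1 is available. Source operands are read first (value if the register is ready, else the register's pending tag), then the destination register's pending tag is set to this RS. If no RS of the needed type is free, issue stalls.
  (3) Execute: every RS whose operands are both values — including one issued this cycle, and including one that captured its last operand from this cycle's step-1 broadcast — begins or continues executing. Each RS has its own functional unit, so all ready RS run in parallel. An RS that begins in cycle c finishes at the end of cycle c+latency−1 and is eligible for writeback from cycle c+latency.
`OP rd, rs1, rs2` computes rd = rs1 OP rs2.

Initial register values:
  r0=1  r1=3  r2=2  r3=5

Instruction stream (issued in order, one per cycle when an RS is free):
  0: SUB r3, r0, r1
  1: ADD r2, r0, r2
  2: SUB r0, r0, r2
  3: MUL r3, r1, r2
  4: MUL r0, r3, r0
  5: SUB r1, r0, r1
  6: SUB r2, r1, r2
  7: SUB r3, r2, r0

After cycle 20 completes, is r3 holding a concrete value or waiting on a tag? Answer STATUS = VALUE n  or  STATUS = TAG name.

STATUS = TAG Add2

c1: issue SUB r3<-Add1 | r0:1,r1:3,r2:2,r3:Add1
c2: issue ADD r2<-Add2 | r0:1,r1:3,r2:Add2,r3:Add1
c3: stall | r0:1,r1:3,r2:Add2,r3:Add1
c4: CDB Add1=-2; issue SUB r0<-Add1 | r0:Add1,r1:3,r2:Add2,r3:-2
c5: CDB Add2=3; issue MUL r3<-Mul1 | r0:Add1,r1:3,r2:3,r3:Mul1
c6: issue MUL r0<-Mul2 | r0:Mul2,r1:3,r2:3,r3:Mul1
c7: issue SUB r1<-Add2 | r0:Mul2,r1:Add2,r2:3,r3:Mul1
c8: CDB Add1=-2; issue SUB r2<-Add1 | r0:Mul2,r1:Add2,r2:Add1,r3:Mul1
c9: stall | r0:Mul2,r1:Add2,r2:Add1,r3:Mul1
c10: CDB Mul1=9; stall | r0:Mul2,r1:Add2,r2:Add1,r3:9
c11: stall | r0:Mul2,r1:Add2,r2:Add1,r3:9
c12: stall | r0:Mul2,r1:Add2,r2:Add1,r3:9
c13: stall | r0:Mul2,r1:Add2,r2:Add1,r3:9
c14: stall | r0:Mul2,r1:Add2,r2:Add1,r3:9
c15: CDB Mul2=-18; stall | r0:-18,r1:Add2,r2:Add1,r3:9
c16: stall | r0:-18,r1:Add2,r2:Add1,r3:9
c17: stall | r0:-18,r1:Add2,r2:Add1,r3:9
c18: CDB Add2=-21; issue SUB r3<-Add2 | r0:-18,r1:-21,r2:Add1,r3:Add2
c19: - | r0:-18,r1:-21,r2:Add1,r3:Add2
c20: - | r0:-18,r1:-21,r2:Add1,r3:Add2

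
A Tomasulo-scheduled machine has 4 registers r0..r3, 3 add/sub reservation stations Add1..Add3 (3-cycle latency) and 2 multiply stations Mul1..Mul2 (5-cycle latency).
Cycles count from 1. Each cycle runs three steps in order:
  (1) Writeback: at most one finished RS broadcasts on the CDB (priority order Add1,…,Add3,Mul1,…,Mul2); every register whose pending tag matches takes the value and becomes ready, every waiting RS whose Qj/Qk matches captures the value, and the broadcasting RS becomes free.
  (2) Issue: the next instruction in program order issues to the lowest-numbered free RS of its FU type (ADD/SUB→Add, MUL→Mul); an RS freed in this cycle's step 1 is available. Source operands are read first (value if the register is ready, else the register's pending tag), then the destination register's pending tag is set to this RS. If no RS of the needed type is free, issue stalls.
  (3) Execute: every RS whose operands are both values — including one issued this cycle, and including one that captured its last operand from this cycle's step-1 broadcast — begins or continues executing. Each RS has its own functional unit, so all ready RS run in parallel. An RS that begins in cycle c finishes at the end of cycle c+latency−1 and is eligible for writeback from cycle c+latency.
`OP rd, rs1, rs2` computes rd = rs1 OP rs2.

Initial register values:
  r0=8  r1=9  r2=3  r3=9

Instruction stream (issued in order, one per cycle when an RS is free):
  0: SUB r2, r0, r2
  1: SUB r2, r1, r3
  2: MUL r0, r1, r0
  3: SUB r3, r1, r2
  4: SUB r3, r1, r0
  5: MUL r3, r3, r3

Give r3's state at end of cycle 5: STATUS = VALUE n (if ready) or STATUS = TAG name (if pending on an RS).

  c1: issue SUB r2<-Add1  regs: r0:8,r1:9,r2:Add1,r3:9
  c2: issue SUB r2<-Add2  regs: r0:8,r1:9,r2:Add2,r3:9
  c3: issue MUL r0<-Mul1  regs: r0:Mul1,r1:9,r2:Add2,r3:9
  c4: CDB Add1=5; issue SUB r3<-Add1  regs: r0:Mul1,r1:9,r2:Add2,r3:Add1
  c5: CDB Add2=0; issue SUB r3<-Add2  regs: r0:Mul1,r1:9,r2:0,r3:Add2

STATUS = TAG Add2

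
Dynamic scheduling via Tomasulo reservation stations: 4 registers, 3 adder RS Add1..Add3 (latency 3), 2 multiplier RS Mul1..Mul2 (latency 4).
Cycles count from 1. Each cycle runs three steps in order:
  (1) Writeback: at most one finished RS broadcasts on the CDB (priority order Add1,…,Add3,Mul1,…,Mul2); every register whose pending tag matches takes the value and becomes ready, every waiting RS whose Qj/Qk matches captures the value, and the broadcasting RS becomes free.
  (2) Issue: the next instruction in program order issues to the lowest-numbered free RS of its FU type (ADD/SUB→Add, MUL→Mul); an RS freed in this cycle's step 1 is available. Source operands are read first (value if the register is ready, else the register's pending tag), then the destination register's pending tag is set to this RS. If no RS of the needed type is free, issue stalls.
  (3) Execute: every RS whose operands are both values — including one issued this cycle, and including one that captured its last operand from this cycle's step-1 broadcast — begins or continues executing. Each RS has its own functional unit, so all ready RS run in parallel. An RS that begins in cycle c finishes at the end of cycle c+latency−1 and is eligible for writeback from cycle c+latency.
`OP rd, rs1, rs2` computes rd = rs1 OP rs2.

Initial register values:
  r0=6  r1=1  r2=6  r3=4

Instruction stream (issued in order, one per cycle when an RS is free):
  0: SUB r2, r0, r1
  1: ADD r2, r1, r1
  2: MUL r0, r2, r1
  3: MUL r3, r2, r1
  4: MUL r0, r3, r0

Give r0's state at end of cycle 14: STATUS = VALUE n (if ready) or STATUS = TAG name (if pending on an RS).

c1: issue SUB r2<-Add1 | r0:6,r1:1,r2:Add1,r3:4
c2: issue ADD r2<-Add2 | r0:6,r1:1,r2:Add2,r3:4
c3: issue MUL r0<-Mul1 | r0:Mul1,r1:1,r2:Add2,r3:4
c4: CDB Add1=5; issue MUL r3<-Mul2 | r0:Mul1,r1:1,r2:Add2,r3:Mul2
c5: CDB Add2=2; stall | r0:Mul1,r1:1,r2:2,r3:Mul2
c6: stall | r0:Mul1,r1:1,r2:2,r3:Mul2
c7: stall | r0:Mul1,r1:1,r2:2,r3:Mul2
c8: stall | r0:Mul1,r1:1,r2:2,r3:Mul2
c9: CDB Mul1=2; issue MUL r0<-Mul1 | r0:Mul1,r1:1,r2:2,r3:Mul2
c10: CDB Mul2=2 | r0:Mul1,r1:1,r2:2,r3:2
c11: - | r0:Mul1,r1:1,r2:2,r3:2
c12: - | r0:Mul1,r1:1,r2:2,r3:2
c13: - | r0:Mul1,r1:1,r2:2,r3:2
c14: CDB Mul1=4 | r0:4,r1:1,r2:2,r3:2

STATUS = VALUE 4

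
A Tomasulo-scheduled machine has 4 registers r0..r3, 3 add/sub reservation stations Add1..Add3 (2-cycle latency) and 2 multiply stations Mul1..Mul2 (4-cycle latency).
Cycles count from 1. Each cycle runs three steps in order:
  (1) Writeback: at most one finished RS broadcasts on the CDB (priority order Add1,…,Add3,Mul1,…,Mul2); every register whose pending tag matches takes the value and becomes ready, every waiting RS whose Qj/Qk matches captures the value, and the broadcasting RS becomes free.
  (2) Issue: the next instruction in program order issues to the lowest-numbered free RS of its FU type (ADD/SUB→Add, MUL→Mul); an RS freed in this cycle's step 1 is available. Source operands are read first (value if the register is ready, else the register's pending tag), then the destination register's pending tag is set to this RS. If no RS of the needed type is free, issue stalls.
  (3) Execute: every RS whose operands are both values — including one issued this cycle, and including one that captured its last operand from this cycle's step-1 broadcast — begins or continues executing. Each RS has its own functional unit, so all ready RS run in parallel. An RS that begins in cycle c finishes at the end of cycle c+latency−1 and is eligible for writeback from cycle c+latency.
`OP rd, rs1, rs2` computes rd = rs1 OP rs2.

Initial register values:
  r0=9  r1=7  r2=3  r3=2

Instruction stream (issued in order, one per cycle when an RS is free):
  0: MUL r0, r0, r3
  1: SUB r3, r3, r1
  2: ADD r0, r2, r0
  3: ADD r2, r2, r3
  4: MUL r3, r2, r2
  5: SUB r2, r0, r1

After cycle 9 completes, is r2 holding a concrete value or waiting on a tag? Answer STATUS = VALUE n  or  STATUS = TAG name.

cycle 1: issue MUL r0<-Mul1 // r0:Mul1,r1:7,r2:3,r3:2
cycle 2: issue SUB r3<-Add1 // r0:Mul1,r1:7,r2:3,r3:Add1
cycle 3: issue ADD r0<-Add2 // r0:Add2,r1:7,r2:3,r3:Add1
cycle 4: CDB Add1=-5; issue ADD r2<-Add1 // r0:Add2,r1:7,r2:Add1,r3:-5
cycle 5: CDB Mul1=18; issue MUL r3<-Mul1 // r0:Add2,r1:7,r2:Add1,r3:Mul1
cycle 6: CDB Add1=-2; issue SUB r2<-Add1 // r0:Add2,r1:7,r2:Add1,r3:Mul1
cycle 7: CDB Add2=21 // r0:21,r1:7,r2:Add1,r3:Mul1
cycle 8: - // r0:21,r1:7,r2:Add1,r3:Mul1
cycle 9: CDB Add1=14 // r0:21,r1:7,r2:14,r3:Mul1

STATUS = VALUE 14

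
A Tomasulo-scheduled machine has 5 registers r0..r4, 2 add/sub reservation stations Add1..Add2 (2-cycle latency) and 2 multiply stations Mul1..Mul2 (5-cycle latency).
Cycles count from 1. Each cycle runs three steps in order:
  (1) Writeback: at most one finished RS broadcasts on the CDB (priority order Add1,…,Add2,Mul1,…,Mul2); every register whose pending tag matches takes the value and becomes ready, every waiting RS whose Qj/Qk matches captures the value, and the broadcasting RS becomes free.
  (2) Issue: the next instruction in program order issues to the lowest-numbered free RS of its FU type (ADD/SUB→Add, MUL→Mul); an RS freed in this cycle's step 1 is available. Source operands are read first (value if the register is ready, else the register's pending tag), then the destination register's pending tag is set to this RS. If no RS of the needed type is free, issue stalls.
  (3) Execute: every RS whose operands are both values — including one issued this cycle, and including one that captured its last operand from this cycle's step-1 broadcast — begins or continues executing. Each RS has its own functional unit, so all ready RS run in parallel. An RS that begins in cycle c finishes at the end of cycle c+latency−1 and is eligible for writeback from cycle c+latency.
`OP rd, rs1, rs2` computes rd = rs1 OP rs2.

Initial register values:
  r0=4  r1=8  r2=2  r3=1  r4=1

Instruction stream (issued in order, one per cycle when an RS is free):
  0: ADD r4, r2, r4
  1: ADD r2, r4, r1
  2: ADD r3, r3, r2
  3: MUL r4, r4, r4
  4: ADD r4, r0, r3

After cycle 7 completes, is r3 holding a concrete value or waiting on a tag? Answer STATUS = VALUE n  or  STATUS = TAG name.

STATUS = VALUE 12

cycle 1: issue ADD r4<-Add1 // r0:4,r1:8,r2:2,r3:1,r4:Add1
cycle 2: issue ADD r2<-Add2 // r0:4,r1:8,r2:Add2,r3:1,r4:Add1
cycle 3: CDB Add1=3; issue ADD r3<-Add1 // r0:4,r1:8,r2:Add2,r3:Add1,r4:3
cycle 4: issue MUL r4<-Mul1 // r0:4,r1:8,r2:Add2,r3:Add1,r4:Mul1
cycle 5: CDB Add2=11; issue ADD r4<-Add2 // r0:4,r1:8,r2:11,r3:Add1,r4:Add2
cycle 6: - // r0:4,r1:8,r2:11,r3:Add1,r4:Add2
cycle 7: CDB Add1=12 // r0:4,r1:8,r2:11,r3:12,r4:Add2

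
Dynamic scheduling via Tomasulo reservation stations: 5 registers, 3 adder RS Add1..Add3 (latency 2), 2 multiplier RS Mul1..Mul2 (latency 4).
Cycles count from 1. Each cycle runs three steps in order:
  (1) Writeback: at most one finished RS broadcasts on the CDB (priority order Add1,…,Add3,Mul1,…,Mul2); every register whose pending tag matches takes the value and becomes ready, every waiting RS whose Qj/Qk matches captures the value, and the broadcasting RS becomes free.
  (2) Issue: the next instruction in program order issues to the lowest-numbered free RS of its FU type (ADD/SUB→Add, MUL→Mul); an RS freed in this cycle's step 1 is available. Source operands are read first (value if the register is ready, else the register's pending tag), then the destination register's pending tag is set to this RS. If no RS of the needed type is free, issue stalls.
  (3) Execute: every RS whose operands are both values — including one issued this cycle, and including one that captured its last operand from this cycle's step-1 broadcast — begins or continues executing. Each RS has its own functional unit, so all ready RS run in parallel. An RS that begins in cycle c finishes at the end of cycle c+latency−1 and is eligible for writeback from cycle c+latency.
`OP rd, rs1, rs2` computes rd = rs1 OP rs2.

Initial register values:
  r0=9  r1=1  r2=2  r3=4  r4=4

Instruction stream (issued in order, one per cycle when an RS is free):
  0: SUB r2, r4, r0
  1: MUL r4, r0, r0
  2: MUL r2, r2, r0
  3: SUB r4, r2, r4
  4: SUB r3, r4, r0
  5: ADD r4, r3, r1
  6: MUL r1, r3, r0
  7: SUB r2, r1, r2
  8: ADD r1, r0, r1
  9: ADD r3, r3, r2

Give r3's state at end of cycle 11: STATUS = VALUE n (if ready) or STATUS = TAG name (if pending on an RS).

STATUS = VALUE -135

  c1: issue SUB r2<-Add1  regs: r0:9,r1:1,r2:Add1,r3:4,r4:4
  c2: issue MUL r4<-Mul1  regs: r0:9,r1:1,r2:Add1,r3:4,r4:Mul1
  c3: CDB Add1=-5; issue MUL r2<-Mul2  regs: r0:9,r1:1,r2:Mul2,r3:4,r4:Mul1
  c4: issue SUB r4<-Add1  regs: r0:9,r1:1,r2:Mul2,r3:4,r4:Add1
  c5: issue SUB r3<-Add2  regs: r0:9,r1:1,r2:Mul2,r3:Add2,r4:Add1
  c6: CDB Mul1=81; issue ADD r4<-Add3  regs: r0:9,r1:1,r2:Mul2,r3:Add2,r4:Add3
  c7: CDB Mul2=-45; issue MUL r1<-Mul1  regs: r0:9,r1:Mul1,r2:-45,r3:Add2,r4:Add3
  c8: stall  regs: r0:9,r1:Mul1,r2:-45,r3:Add2,r4:Add3
  c9: CDB Add1=-126; issue SUB r2<-Add1  regs: r0:9,r1:Mul1,r2:Add1,r3:Add2,r4:Add3
  c10: stall  regs: r0:9,r1:Mul1,r2:Add1,r3:Add2,r4:Add3
  c11: CDB Add2=-135; issue ADD r1<-Add2  regs: r0:9,r1:Add2,r2:Add1,r3:-135,r4:Add3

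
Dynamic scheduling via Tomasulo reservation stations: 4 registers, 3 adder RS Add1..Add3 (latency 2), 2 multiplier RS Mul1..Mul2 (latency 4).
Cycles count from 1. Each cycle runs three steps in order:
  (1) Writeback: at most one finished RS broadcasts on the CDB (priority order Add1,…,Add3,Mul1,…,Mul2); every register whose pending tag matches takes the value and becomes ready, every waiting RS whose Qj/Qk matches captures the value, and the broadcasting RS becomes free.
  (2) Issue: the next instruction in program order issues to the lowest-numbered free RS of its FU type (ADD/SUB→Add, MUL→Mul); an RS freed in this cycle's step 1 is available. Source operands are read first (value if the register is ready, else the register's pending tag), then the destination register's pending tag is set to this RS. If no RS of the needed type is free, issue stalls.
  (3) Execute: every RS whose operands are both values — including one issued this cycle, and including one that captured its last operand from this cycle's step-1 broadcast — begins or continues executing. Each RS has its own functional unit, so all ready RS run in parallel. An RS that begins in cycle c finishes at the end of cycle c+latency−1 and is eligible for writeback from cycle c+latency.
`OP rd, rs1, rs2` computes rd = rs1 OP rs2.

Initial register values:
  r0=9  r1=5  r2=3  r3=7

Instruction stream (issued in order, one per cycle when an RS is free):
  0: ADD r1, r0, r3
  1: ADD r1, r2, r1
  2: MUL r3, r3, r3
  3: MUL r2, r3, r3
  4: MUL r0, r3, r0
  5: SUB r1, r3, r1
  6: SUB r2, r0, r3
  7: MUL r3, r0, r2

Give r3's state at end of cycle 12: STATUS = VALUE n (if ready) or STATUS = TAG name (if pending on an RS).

STATUS = TAG Mul1

cycle 1: issue ADD r1<-Add1 // r0:9,r1:Add1,r2:3,r3:7
cycle 2: issue ADD r1<-Add2 // r0:9,r1:Add2,r2:3,r3:7
cycle 3: CDB Add1=16; issue MUL r3<-Mul1 // r0:9,r1:Add2,r2:3,r3:Mul1
cycle 4: issue MUL r2<-Mul2 // r0:9,r1:Add2,r2:Mul2,r3:Mul1
cycle 5: CDB Add2=19; stall // r0:9,r1:19,r2:Mul2,r3:Mul1
cycle 6: stall // r0:9,r1:19,r2:Mul2,r3:Mul1
cycle 7: CDB Mul1=49; issue MUL r0<-Mul1 // r0:Mul1,r1:19,r2:Mul2,r3:49
cycle 8: issue SUB r1<-Add1 // r0:Mul1,r1:Add1,r2:Mul2,r3:49
cycle 9: issue SUB r2<-Add2 // r0:Mul1,r1:Add1,r2:Add2,r3:49
cycle 10: CDB Add1=30; stall // r0:Mul1,r1:30,r2:Add2,r3:49
cycle 11: CDB Mul1=441; issue MUL r3<-Mul1 // r0:441,r1:30,r2:Add2,r3:Mul1
cycle 12: CDB Mul2=2401 // r0:441,r1:30,r2:Add2,r3:Mul1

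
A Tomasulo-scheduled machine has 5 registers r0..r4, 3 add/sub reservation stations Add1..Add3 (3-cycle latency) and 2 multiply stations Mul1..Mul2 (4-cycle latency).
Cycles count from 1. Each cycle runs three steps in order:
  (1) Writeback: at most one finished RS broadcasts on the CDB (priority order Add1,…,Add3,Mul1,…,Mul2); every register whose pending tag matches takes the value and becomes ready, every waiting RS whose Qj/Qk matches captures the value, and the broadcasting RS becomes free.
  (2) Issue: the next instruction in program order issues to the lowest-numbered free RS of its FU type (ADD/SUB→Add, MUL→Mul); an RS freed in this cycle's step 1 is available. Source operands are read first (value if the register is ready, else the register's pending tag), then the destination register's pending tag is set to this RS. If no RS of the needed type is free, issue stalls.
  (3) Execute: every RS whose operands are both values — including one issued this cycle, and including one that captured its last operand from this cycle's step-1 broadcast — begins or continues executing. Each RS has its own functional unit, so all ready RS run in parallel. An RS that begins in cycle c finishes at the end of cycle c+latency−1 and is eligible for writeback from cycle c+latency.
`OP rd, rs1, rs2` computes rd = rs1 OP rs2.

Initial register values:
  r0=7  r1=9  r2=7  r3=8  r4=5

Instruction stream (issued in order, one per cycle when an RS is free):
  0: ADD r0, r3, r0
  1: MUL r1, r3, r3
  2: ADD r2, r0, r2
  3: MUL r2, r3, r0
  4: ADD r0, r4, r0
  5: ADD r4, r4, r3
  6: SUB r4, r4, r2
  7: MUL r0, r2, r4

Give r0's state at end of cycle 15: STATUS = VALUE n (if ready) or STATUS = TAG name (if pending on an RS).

STATUS = TAG Mul1

  c1: issue ADD r0<-Add1  regs: r0:Add1,r1:9,r2:7,r3:8,r4:5
  c2: issue MUL r1<-Mul1  regs: r0:Add1,r1:Mul1,r2:7,r3:8,r4:5
  c3: issue ADD r2<-Add2  regs: r0:Add1,r1:Mul1,r2:Add2,r3:8,r4:5
  c4: CDB Add1=15; issue MUL r2<-Mul2  regs: r0:15,r1:Mul1,r2:Mul2,r3:8,r4:5
  c5: issue ADD r0<-Add1  regs: r0:Add1,r1:Mul1,r2:Mul2,r3:8,r4:5
  c6: CDB Mul1=64; issue ADD r4<-Add3  regs: r0:Add1,r1:64,r2:Mul2,r3:8,r4:Add3
  c7: CDB Add2=22; issue SUB r4<-Add2  regs: r0:Add1,r1:64,r2:Mul2,r3:8,r4:Add2
  c8: CDB Add1=20; issue MUL r0<-Mul1  regs: r0:Mul1,r1:64,r2:Mul2,r3:8,r4:Add2
  c9: CDB Add3=13  regs: r0:Mul1,r1:64,r2:Mul2,r3:8,r4:Add2
  c10: CDB Mul2=120  regs: r0:Mul1,r1:64,r2:120,r3:8,r4:Add2
  c11: -  regs: r0:Mul1,r1:64,r2:120,r3:8,r4:Add2
  c12: -  regs: r0:Mul1,r1:64,r2:120,r3:8,r4:Add2
  c13: CDB Add2=-107  regs: r0:Mul1,r1:64,r2:120,r3:8,r4:-107
  c14: -  regs: r0:Mul1,r1:64,r2:120,r3:8,r4:-107
  c15: -  regs: r0:Mul1,r1:64,r2:120,r3:8,r4:-107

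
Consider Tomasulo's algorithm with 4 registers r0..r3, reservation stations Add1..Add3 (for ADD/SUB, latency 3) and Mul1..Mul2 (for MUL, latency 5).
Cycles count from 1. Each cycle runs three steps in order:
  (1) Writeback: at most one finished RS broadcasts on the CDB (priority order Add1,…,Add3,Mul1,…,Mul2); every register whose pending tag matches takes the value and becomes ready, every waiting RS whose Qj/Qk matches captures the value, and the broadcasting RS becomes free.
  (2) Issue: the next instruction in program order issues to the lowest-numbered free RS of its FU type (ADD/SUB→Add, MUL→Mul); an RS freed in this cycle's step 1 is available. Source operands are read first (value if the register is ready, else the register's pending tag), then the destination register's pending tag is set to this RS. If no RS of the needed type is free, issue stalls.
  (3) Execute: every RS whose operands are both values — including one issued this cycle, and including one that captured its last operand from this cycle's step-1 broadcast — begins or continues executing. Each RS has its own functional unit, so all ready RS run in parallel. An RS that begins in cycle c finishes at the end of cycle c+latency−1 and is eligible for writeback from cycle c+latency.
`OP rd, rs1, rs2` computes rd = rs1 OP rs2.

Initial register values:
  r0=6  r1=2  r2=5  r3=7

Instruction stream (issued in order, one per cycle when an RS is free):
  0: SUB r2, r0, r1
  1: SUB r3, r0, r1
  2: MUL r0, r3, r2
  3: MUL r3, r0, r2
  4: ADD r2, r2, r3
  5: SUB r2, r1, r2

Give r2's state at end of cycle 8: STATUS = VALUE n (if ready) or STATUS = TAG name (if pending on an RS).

  c1: issue SUB r2<-Add1  regs: r0:6,r1:2,r2:Add1,r3:7
  c2: issue SUB r3<-Add2  regs: r0:6,r1:2,r2:Add1,r3:Add2
  c3: issue MUL r0<-Mul1  regs: r0:Mul1,r1:2,r2:Add1,r3:Add2
  c4: CDB Add1=4; issue MUL r3<-Mul2  regs: r0:Mul1,r1:2,r2:4,r3:Mul2
  c5: CDB Add2=4; issue ADD r2<-Add1  regs: r0:Mul1,r1:2,r2:Add1,r3:Mul2
  c6: issue SUB r2<-Add2  regs: r0:Mul1,r1:2,r2:Add2,r3:Mul2
  c7: -  regs: r0:Mul1,r1:2,r2:Add2,r3:Mul2
  c8: -  regs: r0:Mul1,r1:2,r2:Add2,r3:Mul2

STATUS = TAG Add2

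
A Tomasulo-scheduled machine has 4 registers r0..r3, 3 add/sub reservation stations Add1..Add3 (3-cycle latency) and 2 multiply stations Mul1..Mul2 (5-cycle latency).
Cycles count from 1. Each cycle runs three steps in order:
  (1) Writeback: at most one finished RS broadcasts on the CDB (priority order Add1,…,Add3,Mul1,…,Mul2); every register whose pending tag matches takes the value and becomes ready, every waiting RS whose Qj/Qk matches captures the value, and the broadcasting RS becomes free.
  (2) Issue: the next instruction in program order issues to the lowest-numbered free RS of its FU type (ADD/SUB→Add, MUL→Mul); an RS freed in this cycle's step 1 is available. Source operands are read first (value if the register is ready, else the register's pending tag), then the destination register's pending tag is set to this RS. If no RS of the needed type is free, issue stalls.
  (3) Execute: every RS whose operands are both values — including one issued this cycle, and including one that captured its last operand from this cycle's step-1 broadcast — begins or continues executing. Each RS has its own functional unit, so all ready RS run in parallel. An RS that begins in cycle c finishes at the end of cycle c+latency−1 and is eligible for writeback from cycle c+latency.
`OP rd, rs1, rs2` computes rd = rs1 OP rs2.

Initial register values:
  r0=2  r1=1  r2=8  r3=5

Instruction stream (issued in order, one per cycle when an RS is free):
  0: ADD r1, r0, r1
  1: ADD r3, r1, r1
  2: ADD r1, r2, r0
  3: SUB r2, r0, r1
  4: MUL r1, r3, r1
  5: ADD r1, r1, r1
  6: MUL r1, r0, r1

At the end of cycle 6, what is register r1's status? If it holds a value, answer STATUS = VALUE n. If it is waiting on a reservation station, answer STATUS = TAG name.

c1: issue ADD r1<-Add1 | r0:2,r1:Add1,r2:8,r3:5
c2: issue ADD r3<-Add2 | r0:2,r1:Add1,r2:8,r3:Add2
c3: issue ADD r1<-Add3 | r0:2,r1:Add3,r2:8,r3:Add2
c4: CDB Add1=3; issue SUB r2<-Add1 | r0:2,r1:Add3,r2:Add1,r3:Add2
c5: issue MUL r1<-Mul1 | r0:2,r1:Mul1,r2:Add1,r3:Add2
c6: CDB Add3=10; issue ADD r1<-Add3 | r0:2,r1:Add3,r2:Add1,r3:Add2

STATUS = TAG Add3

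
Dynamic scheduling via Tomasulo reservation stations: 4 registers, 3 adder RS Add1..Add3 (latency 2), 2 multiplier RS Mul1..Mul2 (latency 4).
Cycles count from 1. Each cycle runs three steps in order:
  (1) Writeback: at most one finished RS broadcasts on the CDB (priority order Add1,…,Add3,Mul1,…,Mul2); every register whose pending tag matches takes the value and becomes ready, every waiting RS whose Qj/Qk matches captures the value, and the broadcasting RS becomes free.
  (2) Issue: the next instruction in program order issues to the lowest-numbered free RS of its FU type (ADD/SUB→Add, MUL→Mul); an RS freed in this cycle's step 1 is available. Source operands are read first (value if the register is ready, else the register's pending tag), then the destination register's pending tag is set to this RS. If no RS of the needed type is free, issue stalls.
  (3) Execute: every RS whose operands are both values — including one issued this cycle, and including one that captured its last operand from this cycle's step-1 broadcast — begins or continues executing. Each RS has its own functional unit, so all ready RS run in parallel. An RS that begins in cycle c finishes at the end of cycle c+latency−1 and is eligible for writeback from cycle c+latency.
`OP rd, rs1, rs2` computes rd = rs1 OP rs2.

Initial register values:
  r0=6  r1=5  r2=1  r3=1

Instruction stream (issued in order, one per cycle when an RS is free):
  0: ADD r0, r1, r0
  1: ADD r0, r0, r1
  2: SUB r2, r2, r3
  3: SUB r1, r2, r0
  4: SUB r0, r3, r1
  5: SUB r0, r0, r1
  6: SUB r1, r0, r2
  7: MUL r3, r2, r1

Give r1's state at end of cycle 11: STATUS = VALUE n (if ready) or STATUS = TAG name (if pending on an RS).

STATUS = TAG Add3

cycle 1: issue ADD r0<-Add1 // r0:Add1,r1:5,r2:1,r3:1
cycle 2: issue ADD r0<-Add2 // r0:Add2,r1:5,r2:1,r3:1
cycle 3: CDB Add1=11; issue SUB r2<-Add1 // r0:Add2,r1:5,r2:Add1,r3:1
cycle 4: issue SUB r1<-Add3 // r0:Add2,r1:Add3,r2:Add1,r3:1
cycle 5: CDB Add1=0; issue SUB r0<-Add1 // r0:Add1,r1:Add3,r2:0,r3:1
cycle 6: CDB Add2=16; issue SUB r0<-Add2 // r0:Add2,r1:Add3,r2:0,r3:1
cycle 7: stall // r0:Add2,r1:Add3,r2:0,r3:1
cycle 8: CDB Add3=-16; issue SUB r1<-Add3 // r0:Add2,r1:Add3,r2:0,r3:1
cycle 9: issue MUL r3<-Mul1 // r0:Add2,r1:Add3,r2:0,r3:Mul1
cycle 10: CDB Add1=17 // r0:Add2,r1:Add3,r2:0,r3:Mul1
cycle 11: - // r0:Add2,r1:Add3,r2:0,r3:Mul1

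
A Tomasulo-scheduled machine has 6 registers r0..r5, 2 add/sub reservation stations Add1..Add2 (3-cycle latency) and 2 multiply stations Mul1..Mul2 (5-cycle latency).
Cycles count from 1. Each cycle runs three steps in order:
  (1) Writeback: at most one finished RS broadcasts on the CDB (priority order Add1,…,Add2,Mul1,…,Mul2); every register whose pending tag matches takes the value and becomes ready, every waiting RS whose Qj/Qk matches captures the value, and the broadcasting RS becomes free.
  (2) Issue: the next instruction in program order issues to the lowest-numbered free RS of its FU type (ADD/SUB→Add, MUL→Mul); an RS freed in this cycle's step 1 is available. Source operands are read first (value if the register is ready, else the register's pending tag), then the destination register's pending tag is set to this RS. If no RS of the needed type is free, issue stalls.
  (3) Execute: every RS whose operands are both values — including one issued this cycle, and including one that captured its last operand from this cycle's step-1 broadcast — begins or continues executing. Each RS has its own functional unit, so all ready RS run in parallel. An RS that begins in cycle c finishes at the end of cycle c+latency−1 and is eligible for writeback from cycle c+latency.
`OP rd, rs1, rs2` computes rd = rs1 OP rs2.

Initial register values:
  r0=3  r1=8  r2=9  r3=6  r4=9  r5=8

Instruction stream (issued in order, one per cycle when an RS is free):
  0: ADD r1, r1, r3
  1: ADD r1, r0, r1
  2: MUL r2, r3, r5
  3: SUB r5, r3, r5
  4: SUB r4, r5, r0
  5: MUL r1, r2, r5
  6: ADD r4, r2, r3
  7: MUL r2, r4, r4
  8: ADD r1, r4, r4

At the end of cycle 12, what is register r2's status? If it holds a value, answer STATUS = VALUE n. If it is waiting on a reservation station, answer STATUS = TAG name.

c1: issue ADD r1<-Add1 | r0:3,r1:Add1,r2:9,r3:6,r4:9,r5:8
c2: issue ADD r1<-Add2 | r0:3,r1:Add2,r2:9,r3:6,r4:9,r5:8
c3: issue MUL r2<-Mul1 | r0:3,r1:Add2,r2:Mul1,r3:6,r4:9,r5:8
c4: CDB Add1=14; issue SUB r5<-Add1 | r0:3,r1:Add2,r2:Mul1,r3:6,r4:9,r5:Add1
c5: stall | r0:3,r1:Add2,r2:Mul1,r3:6,r4:9,r5:Add1
c6: stall | r0:3,r1:Add2,r2:Mul1,r3:6,r4:9,r5:Add1
c7: CDB Add1=-2; issue SUB r4<-Add1 | r0:3,r1:Add2,r2:Mul1,r3:6,r4:Add1,r5:-2
c8: CDB Add2=17; issue MUL r1<-Mul2 | r0:3,r1:Mul2,r2:Mul1,r3:6,r4:Add1,r5:-2
c9: CDB Mul1=48; issue ADD r4<-Add2 | r0:3,r1:Mul2,r2:48,r3:6,r4:Add2,r5:-2
c10: CDB Add1=-5; issue MUL r2<-Mul1 | r0:3,r1:Mul2,r2:Mul1,r3:6,r4:Add2,r5:-2
c11: issue ADD r1<-Add1 | r0:3,r1:Add1,r2:Mul1,r3:6,r4:Add2,r5:-2
c12: CDB Add2=54 | r0:3,r1:Add1,r2:Mul1,r3:6,r4:54,r5:-2

STATUS = TAG Mul1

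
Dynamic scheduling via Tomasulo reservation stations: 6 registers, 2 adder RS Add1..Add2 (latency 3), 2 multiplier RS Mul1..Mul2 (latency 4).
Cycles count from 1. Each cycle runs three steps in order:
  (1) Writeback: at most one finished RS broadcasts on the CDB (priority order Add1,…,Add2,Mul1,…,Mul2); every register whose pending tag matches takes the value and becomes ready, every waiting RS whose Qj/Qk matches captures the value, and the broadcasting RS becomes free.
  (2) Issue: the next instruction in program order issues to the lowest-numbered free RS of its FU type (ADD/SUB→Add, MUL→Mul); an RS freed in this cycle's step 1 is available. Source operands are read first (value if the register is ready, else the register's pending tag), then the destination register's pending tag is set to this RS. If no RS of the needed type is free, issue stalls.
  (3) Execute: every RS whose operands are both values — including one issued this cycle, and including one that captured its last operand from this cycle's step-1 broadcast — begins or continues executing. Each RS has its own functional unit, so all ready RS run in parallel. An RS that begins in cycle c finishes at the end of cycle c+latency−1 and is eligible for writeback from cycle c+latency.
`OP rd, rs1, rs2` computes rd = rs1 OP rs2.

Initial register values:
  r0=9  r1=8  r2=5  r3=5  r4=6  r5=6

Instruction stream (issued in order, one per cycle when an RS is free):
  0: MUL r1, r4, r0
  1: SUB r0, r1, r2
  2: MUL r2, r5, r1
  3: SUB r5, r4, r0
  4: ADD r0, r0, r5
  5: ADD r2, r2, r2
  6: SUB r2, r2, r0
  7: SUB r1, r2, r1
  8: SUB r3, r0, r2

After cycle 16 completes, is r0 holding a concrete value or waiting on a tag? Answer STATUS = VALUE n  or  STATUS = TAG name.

STATUS = VALUE 6

cycle 1: issue MUL r1<-Mul1 // r0:9,r1:Mul1,r2:5,r3:5,r4:6,r5:6
cycle 2: issue SUB r0<-Add1 // r0:Add1,r1:Mul1,r2:5,r3:5,r4:6,r5:6
cycle 3: issue MUL r2<-Mul2 // r0:Add1,r1:Mul1,r2:Mul2,r3:5,r4:6,r5:6
cycle 4: issue SUB r5<-Add2 // r0:Add1,r1:Mul1,r2:Mul2,r3:5,r4:6,r5:Add2
cycle 5: CDB Mul1=54; stall // r0:Add1,r1:54,r2:Mul2,r3:5,r4:6,r5:Add2
cycle 6: stall // r0:Add1,r1:54,r2:Mul2,r3:5,r4:6,r5:Add2
cycle 7: stall // r0:Add1,r1:54,r2:Mul2,r3:5,r4:6,r5:Add2
cycle 8: CDB Add1=49; issue ADD r0<-Add1 // r0:Add1,r1:54,r2:Mul2,r3:5,r4:6,r5:Add2
cycle 9: CDB Mul2=324; stall // r0:Add1,r1:54,r2:324,r3:5,r4:6,r5:Add2
cycle 10: stall // r0:Add1,r1:54,r2:324,r3:5,r4:6,r5:Add2
cycle 11: CDB Add2=-43; issue ADD r2<-Add2 // r0:Add1,r1:54,r2:Add2,r3:5,r4:6,r5:-43
cycle 12: stall // r0:Add1,r1:54,r2:Add2,r3:5,r4:6,r5:-43
cycle 13: stall // r0:Add1,r1:54,r2:Add2,r3:5,r4:6,r5:-43
cycle 14: CDB Add1=6; issue SUB r2<-Add1 // r0:6,r1:54,r2:Add1,r3:5,r4:6,r5:-43
cycle 15: CDB Add2=648; issue SUB r1<-Add2 // r0:6,r1:Add2,r2:Add1,r3:5,r4:6,r5:-43
cycle 16: stall // r0:6,r1:Add2,r2:Add1,r3:5,r4:6,r5:-43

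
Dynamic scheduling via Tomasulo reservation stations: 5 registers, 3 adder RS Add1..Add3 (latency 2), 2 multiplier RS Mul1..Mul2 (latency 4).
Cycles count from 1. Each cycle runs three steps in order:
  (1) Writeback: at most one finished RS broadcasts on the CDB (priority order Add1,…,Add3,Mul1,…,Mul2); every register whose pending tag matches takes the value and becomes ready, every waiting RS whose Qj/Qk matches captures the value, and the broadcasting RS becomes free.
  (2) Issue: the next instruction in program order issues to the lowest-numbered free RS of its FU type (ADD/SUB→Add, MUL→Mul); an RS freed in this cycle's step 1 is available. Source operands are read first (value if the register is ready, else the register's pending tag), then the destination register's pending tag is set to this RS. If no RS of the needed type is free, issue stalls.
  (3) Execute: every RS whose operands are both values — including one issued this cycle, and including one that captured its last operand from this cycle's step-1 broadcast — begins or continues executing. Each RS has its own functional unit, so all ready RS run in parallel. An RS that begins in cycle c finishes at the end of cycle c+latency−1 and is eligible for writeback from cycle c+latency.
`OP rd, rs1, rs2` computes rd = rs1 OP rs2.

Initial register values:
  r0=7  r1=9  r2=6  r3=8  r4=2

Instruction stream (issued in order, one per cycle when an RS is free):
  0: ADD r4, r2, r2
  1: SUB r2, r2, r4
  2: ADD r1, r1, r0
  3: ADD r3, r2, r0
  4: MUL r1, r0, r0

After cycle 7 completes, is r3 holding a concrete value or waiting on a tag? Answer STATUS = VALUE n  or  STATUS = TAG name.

STATUS = TAG Add3

  c1: issue ADD r4<-Add1  regs: r0:7,r1:9,r2:6,r3:8,r4:Add1
  c2: issue SUB r2<-Add2  regs: r0:7,r1:9,r2:Add2,r3:8,r4:Add1
  c3: CDB Add1=12; issue ADD r1<-Add1  regs: r0:7,r1:Add1,r2:Add2,r3:8,r4:12
  c4: issue ADD r3<-Add3  regs: r0:7,r1:Add1,r2:Add2,r3:Add3,r4:12
  c5: CDB Add1=16; issue MUL r1<-Mul1  regs: r0:7,r1:Mul1,r2:Add2,r3:Add3,r4:12
  c6: CDB Add2=-6  regs: r0:7,r1:Mul1,r2:-6,r3:Add3,r4:12
  c7: -  regs: r0:7,r1:Mul1,r2:-6,r3:Add3,r4:12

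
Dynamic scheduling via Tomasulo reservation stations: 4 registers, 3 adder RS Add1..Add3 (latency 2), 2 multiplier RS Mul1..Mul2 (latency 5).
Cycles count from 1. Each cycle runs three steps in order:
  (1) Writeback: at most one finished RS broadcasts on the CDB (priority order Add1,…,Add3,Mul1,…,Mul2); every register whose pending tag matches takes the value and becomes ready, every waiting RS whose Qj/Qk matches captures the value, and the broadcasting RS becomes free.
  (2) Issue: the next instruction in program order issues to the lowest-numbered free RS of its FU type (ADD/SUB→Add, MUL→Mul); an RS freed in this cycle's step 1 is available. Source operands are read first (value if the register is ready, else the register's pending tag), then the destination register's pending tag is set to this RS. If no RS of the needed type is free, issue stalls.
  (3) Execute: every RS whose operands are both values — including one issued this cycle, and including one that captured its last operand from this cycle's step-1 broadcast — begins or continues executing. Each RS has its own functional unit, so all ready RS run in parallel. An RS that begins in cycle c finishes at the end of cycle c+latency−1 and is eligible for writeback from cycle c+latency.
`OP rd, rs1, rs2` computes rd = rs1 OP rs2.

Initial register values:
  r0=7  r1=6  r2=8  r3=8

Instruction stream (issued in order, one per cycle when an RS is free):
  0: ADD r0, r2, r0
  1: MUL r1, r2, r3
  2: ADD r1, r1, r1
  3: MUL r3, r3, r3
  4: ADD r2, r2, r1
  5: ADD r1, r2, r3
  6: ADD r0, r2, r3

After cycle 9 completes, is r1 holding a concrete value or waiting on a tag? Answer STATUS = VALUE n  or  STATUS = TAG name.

c1: issue ADD r0<-Add1 | r0:Add1,r1:6,r2:8,r3:8
c2: issue MUL r1<-Mul1 | r0:Add1,r1:Mul1,r2:8,r3:8
c3: CDB Add1=15; issue ADD r1<-Add1 | r0:15,r1:Add1,r2:8,r3:8
c4: issue MUL r3<-Mul2 | r0:15,r1:Add1,r2:8,r3:Mul2
c5: issue ADD r2<-Add2 | r0:15,r1:Add1,r2:Add2,r3:Mul2
c6: issue ADD r1<-Add3 | r0:15,r1:Add3,r2:Add2,r3:Mul2
c7: CDB Mul1=64; stall | r0:15,r1:Add3,r2:Add2,r3:Mul2
c8: stall | r0:15,r1:Add3,r2:Add2,r3:Mul2
c9: CDB Add1=128; issue ADD r0<-Add1 | r0:Add1,r1:Add3,r2:Add2,r3:Mul2

STATUS = TAG Add3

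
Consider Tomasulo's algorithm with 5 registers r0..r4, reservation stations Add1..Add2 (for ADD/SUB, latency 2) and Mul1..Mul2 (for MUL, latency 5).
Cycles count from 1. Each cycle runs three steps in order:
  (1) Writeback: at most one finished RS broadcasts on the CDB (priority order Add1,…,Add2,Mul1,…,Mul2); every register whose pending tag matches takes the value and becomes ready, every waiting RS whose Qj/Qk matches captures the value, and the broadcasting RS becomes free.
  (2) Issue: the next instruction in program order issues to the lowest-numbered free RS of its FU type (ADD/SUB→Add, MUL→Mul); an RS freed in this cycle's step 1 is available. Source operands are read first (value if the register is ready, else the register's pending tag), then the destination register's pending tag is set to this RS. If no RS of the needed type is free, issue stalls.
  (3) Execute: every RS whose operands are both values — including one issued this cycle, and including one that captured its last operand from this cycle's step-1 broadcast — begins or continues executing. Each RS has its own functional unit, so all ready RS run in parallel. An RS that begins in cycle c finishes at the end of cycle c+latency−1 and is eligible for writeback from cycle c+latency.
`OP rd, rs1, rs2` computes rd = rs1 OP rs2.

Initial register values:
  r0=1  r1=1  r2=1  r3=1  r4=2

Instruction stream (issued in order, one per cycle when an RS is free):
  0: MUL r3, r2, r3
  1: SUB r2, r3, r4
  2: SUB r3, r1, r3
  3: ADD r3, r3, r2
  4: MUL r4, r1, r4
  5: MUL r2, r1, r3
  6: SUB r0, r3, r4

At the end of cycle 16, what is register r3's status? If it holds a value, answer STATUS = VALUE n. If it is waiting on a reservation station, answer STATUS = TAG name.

STATUS = VALUE -1

cycle 1: issue MUL r3<-Mul1 // r0:1,r1:1,r2:1,r3:Mul1,r4:2
cycle 2: issue SUB r2<-Add1 // r0:1,r1:1,r2:Add1,r3:Mul1,r4:2
cycle 3: issue SUB r3<-Add2 // r0:1,r1:1,r2:Add1,r3:Add2,r4:2
cycle 4: stall // r0:1,r1:1,r2:Add1,r3:Add2,r4:2
cycle 5: stall // r0:1,r1:1,r2:Add1,r3:Add2,r4:2
cycle 6: CDB Mul1=1; stall // r0:1,r1:1,r2:Add1,r3:Add2,r4:2
cycle 7: stall // r0:1,r1:1,r2:Add1,r3:Add2,r4:2
cycle 8: CDB Add1=-1; issue ADD r3<-Add1 // r0:1,r1:1,r2:-1,r3:Add1,r4:2
cycle 9: CDB Add2=0; issue MUL r4<-Mul1 // r0:1,r1:1,r2:-1,r3:Add1,r4:Mul1
cycle 10: issue MUL r2<-Mul2 // r0:1,r1:1,r2:Mul2,r3:Add1,r4:Mul1
cycle 11: CDB Add1=-1; issue SUB r0<-Add1 // r0:Add1,r1:1,r2:Mul2,r3:-1,r4:Mul1
cycle 12: - // r0:Add1,r1:1,r2:Mul2,r3:-1,r4:Mul1
cycle 13: - // r0:Add1,r1:1,r2:Mul2,r3:-1,r4:Mul1
cycle 14: CDB Mul1=2 // r0:Add1,r1:1,r2:Mul2,r3:-1,r4:2
cycle 15: - // r0:Add1,r1:1,r2:Mul2,r3:-1,r4:2
cycle 16: CDB Add1=-3 // r0:-3,r1:1,r2:Mul2,r3:-1,r4:2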